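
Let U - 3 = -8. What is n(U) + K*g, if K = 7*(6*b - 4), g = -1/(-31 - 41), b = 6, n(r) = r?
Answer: -17/9 ≈ -1.8889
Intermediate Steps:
U = -5 (U = 3 - 8 = -5)
g = 1/72 (g = -1/(-72) = -1*(-1/72) = 1/72 ≈ 0.013889)
K = 224 (K = 7*(6*6 - 4) = 7*(36 - 4) = 7*32 = 224)
n(U) + K*g = -5 + 224*(1/72) = -5 + 28/9 = -17/9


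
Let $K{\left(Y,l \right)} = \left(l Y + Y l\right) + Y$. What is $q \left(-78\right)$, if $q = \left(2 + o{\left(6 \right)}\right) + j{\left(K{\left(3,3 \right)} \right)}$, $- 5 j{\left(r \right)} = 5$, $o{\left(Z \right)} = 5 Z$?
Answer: $-2418$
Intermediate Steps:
$K{\left(Y,l \right)} = Y + 2 Y l$ ($K{\left(Y,l \right)} = \left(Y l + Y l\right) + Y = 2 Y l + Y = Y + 2 Y l$)
$j{\left(r \right)} = -1$ ($j{\left(r \right)} = \left(- \frac{1}{5}\right) 5 = -1$)
$q = 31$ ($q = \left(2 + 5 \cdot 6\right) - 1 = \left(2 + 30\right) - 1 = 32 - 1 = 31$)
$q \left(-78\right) = 31 \left(-78\right) = -2418$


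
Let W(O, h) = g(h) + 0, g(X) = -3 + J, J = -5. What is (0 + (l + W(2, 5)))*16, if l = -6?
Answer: -224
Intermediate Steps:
g(X) = -8 (g(X) = -3 - 5 = -8)
W(O, h) = -8 (W(O, h) = -8 + 0 = -8)
(0 + (l + W(2, 5)))*16 = (0 + (-6 - 8))*16 = (0 - 14)*16 = -14*16 = -224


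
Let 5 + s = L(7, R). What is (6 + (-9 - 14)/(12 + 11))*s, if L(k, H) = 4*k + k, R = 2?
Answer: 150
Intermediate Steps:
L(k, H) = 5*k
s = 30 (s = -5 + 5*7 = -5 + 35 = 30)
(6 + (-9 - 14)/(12 + 11))*s = (6 + (-9 - 14)/(12 + 11))*30 = (6 - 23/23)*30 = (6 - 23*1/23)*30 = (6 - 1)*30 = 5*30 = 150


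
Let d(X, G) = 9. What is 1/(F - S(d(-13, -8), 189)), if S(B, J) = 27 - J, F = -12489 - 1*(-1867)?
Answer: -1/10460 ≈ -9.5602e-5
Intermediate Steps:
F = -10622 (F = -12489 + 1867 = -10622)
1/(F - S(d(-13, -8), 189)) = 1/(-10622 - (27 - 1*189)) = 1/(-10622 - (27 - 189)) = 1/(-10622 - 1*(-162)) = 1/(-10622 + 162) = 1/(-10460) = -1/10460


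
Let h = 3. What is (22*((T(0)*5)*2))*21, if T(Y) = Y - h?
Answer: -13860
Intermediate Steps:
T(Y) = -3 + Y (T(Y) = Y - 1*3 = Y - 3 = -3 + Y)
(22*((T(0)*5)*2))*21 = (22*(((-3 + 0)*5)*2))*21 = (22*(-3*5*2))*21 = (22*(-15*2))*21 = (22*(-30))*21 = -660*21 = -13860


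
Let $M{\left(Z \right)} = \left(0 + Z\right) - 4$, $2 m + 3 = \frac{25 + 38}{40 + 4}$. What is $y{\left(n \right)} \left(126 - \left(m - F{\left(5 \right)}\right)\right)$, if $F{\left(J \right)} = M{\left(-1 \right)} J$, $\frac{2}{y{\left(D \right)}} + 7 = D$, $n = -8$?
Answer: $- \frac{8957}{660} \approx -13.571$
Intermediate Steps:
$y{\left(D \right)} = \frac{2}{-7 + D}$
$m = - \frac{69}{88}$ ($m = - \frac{3}{2} + \frac{\left(25 + 38\right) \frac{1}{40 + 4}}{2} = - \frac{3}{2} + \frac{63 \cdot \frac{1}{44}}{2} = - \frac{3}{2} + \frac{1}{2} \cdot \frac{63}{44} = - \frac{3}{2} + \frac{63}{88} = - \frac{69}{88} \approx -0.78409$)
$M{\left(Z \right)} = -4 + Z$ ($M{\left(Z \right)} = Z - 4 = -4 + Z$)
$F{\left(J \right)} = - 5 J$ ($F{\left(J \right)} = \left(-4 - 1\right) J = - 5 J$)
$y{\left(n \right)} \left(126 - \left(m - F{\left(5 \right)}\right)\right) = \frac{2}{-7 - 8} \left(126 - \frac{2131}{88}\right) = \frac{2}{-15} \left(126 + \left(-25 + \frac{69}{88}\right)\right) = 2 \left(- \frac{1}{15}\right) \left(126 - \frac{2131}{88}\right) = \left(- \frac{2}{15}\right) \frac{8957}{88} = - \frac{8957}{660}$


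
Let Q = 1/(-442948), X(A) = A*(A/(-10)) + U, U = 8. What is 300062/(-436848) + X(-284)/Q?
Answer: 3897883093828021/1092120 ≈ 3.5691e+9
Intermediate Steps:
X(A) = 8 - A**2/10 (X(A) = A*(A/(-10)) + 8 = A*(A*(-1/10)) + 8 = A*(-A/10) + 8 = -A**2/10 + 8 = 8 - A**2/10)
Q = -1/442948 ≈ -2.2576e-6
300062/(-436848) + X(-284)/Q = 300062/(-436848) + (8 - 1/10*(-284)**2)/(-1/442948) = 300062*(-1/436848) + (8 - 1/10*80656)*(-442948) = -150031/218424 + (8 - 40328/5)*(-442948) = -150031/218424 - 40288/5*(-442948) = -150031/218424 + 17845489024/5 = 3897883093828021/1092120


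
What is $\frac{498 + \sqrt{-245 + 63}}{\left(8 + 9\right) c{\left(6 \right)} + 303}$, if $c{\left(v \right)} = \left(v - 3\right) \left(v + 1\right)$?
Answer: $\frac{83}{110} + \frac{i \sqrt{182}}{660} \approx 0.75455 + 0.020441 i$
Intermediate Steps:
$c{\left(v \right)} = \left(1 + v\right) \left(-3 + v\right)$ ($c{\left(v \right)} = \left(-3 + v\right) \left(1 + v\right) = \left(1 + v\right) \left(-3 + v\right)$)
$\frac{498 + \sqrt{-245 + 63}}{\left(8 + 9\right) c{\left(6 \right)} + 303} = \frac{498 + \sqrt{-245 + 63}}{\left(8 + 9\right) \left(-3 + 6^{2} - 12\right) + 303} = \frac{498 + \sqrt{-182}}{17 \left(-3 + 36 - 12\right) + 303} = \frac{498 + i \sqrt{182}}{17 \cdot 21 + 303} = \frac{498 + i \sqrt{182}}{357 + 303} = \frac{498 + i \sqrt{182}}{660} = \left(498 + i \sqrt{182}\right) \frac{1}{660} = \frac{83}{110} + \frac{i \sqrt{182}}{660}$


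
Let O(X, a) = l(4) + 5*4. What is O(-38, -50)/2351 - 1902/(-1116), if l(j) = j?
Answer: 749731/437286 ≈ 1.7145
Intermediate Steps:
O(X, a) = 24 (O(X, a) = 4 + 5*4 = 4 + 20 = 24)
O(-38, -50)/2351 - 1902/(-1116) = 24/2351 - 1902/(-1116) = 24*(1/2351) - 1902*(-1/1116) = 24/2351 + 317/186 = 749731/437286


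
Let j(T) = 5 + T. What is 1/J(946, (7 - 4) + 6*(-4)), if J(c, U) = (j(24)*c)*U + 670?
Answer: -1/575444 ≈ -1.7378e-6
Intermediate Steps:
J(c, U) = 670 + 29*U*c (J(c, U) = ((5 + 24)*c)*U + 670 = (29*c)*U + 670 = 29*U*c + 670 = 670 + 29*U*c)
1/J(946, (7 - 4) + 6*(-4)) = 1/(670 + 29*((7 - 4) + 6*(-4))*946) = 1/(670 + 29*(3 - 24)*946) = 1/(670 + 29*(-21)*946) = 1/(670 - 576114) = 1/(-575444) = -1/575444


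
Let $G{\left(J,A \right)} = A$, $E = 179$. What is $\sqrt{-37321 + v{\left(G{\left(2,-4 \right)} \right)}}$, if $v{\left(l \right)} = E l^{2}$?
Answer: $i \sqrt{34457} \approx 185.63 i$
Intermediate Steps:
$v{\left(l \right)} = 179 l^{2}$
$\sqrt{-37321 + v{\left(G{\left(2,-4 \right)} \right)}} = \sqrt{-37321 + 179 \left(-4\right)^{2}} = \sqrt{-37321 + 179 \cdot 16} = \sqrt{-37321 + 2864} = \sqrt{-34457} = i \sqrt{34457}$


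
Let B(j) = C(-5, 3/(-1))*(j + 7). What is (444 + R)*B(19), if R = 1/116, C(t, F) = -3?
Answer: -2008695/58 ≈ -34633.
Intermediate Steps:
R = 1/116 ≈ 0.0086207
B(j) = -21 - 3*j (B(j) = -3*(j + 7) = -3*(7 + j) = -21 - 3*j)
(444 + R)*B(19) = (444 + 1/116)*(-21 - 3*19) = 51505*(-21 - 57)/116 = (51505/116)*(-78) = -2008695/58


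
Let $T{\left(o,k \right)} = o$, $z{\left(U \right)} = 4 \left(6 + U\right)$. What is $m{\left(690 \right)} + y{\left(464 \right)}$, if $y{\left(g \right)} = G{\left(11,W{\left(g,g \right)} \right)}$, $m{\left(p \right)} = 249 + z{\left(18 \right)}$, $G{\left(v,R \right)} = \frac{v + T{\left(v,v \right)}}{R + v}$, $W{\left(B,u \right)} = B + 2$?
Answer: $\frac{164587}{477} \approx 345.05$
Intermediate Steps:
$W{\left(B,u \right)} = 2 + B$
$z{\left(U \right)} = 24 + 4 U$
$G{\left(v,R \right)} = \frac{2 v}{R + v}$ ($G{\left(v,R \right)} = \frac{v + v}{R + v} = \frac{2 v}{R + v}$)
$m{\left(p \right)} = 345$ ($m{\left(p \right)} = 249 + \left(24 + 4 \cdot 18\right) = 249 + \left(24 + 72\right) = 249 + 96 = 345$)
$y{\left(g \right)} = \frac{22}{13 + g}$ ($y{\left(g \right)} = 2 \cdot 11 \frac{1}{\left(2 + g\right) + 11} = 2 \cdot 11 \frac{1}{13 + g} = \frac{22}{13 + g}$)
$m{\left(690 \right)} + y{\left(464 \right)} = 345 + \frac{22}{13 + 464} = 345 + \frac{22}{477} = \frac{164587}{477}$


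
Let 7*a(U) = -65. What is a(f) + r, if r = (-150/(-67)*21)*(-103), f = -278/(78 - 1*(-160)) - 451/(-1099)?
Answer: -2275505/469 ≈ -4851.8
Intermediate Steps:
f = -14156/18683 (f = -278/(78 + 160) - 451*(-1/1099) = -278/238 + 451/1099 = -278*1/238 + 451/1099 = -139/119 + 451/1099 = -14156/18683 ≈ -0.75769)
a(U) = -65/7 (a(U) = (1/7)*(-65) = -65/7)
r = -324450/67 (r = (-150*(-1/67)*21)*(-103) = ((150/67)*21)*(-103) = (3150/67)*(-103) = -324450/67 ≈ -4842.5)
a(f) + r = -65/7 - 324450/67 = -2275505/469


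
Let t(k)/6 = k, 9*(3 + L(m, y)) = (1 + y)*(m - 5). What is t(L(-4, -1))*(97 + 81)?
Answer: -3204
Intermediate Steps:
L(m, y) = -3 + (1 + y)*(-5 + m)/9 (L(m, y) = -3 + ((1 + y)*(m - 5))/9 = -3 + ((1 + y)*(-5 + m))/9 = -3 + (1 + y)*(-5 + m)/9)
t(k) = 6*k
t(L(-4, -1))*(97 + 81) = (6*(-32/9 - 5/9*(-1) + (1/9)*(-4) + (1/9)*(-4)*(-1)))*(97 + 81) = (6*(-32/9 + 5/9 - 4/9 + 4/9))*178 = (6*(-3))*178 = -18*178 = -3204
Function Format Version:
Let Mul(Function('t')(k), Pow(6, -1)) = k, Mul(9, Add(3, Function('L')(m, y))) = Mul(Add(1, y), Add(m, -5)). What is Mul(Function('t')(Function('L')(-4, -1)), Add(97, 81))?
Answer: -3204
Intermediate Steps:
Function('L')(m, y) = Add(-3, Mul(Rational(1, 9), Add(1, y), Add(-5, m))) (Function('L')(m, y) = Add(-3, Mul(Rational(1, 9), Mul(Add(1, y), Add(m, -5)))) = Add(-3, Mul(Rational(1, 9), Mul(Add(1, y), Add(-5, m)))) = Add(-3, Mul(Rational(1, 9), Add(1, y), Add(-5, m))))
Function('t')(k) = Mul(6, k)
Mul(Function('t')(Function('L')(-4, -1)), Add(97, 81)) = Mul(Mul(6, Add(Rational(-32, 9), Mul(Rational(-5, 9), -1), Mul(Rational(1, 9), -4), Mul(Rational(1, 9), -4, -1))), Add(97, 81)) = Mul(Mul(6, Add(Rational(-32, 9), Rational(5, 9), Rational(-4, 9), Rational(4, 9))), 178) = Mul(Mul(6, -3), 178) = Mul(-18, 178) = -3204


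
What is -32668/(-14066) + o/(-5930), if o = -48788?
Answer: 219993312/20852845 ≈ 10.550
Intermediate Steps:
-32668/(-14066) + o/(-5930) = -32668/(-14066) - 48788/(-5930) = -32668*(-1/14066) - 48788*(-1/5930) = 16334/7033 + 24394/2965 = 219993312/20852845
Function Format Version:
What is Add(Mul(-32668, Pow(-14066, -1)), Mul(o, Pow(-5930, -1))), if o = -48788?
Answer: Rational(219993312, 20852845) ≈ 10.550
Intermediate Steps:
Add(Mul(-32668, Pow(-14066, -1)), Mul(o, Pow(-5930, -1))) = Add(Mul(-32668, Pow(-14066, -1)), Mul(-48788, Pow(-5930, -1))) = Add(Mul(-32668, Rational(-1, 14066)), Mul(-48788, Rational(-1, 5930))) = Add(Rational(16334, 7033), Rational(24394, 2965)) = Rational(219993312, 20852845)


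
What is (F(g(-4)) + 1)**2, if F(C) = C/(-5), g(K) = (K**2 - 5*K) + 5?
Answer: 1296/25 ≈ 51.840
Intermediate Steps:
g(K) = 5 + K**2 - 5*K
F(C) = -C/5 (F(C) = C*(-1/5) = -C/5)
(F(g(-4)) + 1)**2 = (-(5 + (-4)**2 - 5*(-4))/5 + 1)**2 = (-(5 + 16 + 20)/5 + 1)**2 = (-1/5*41 + 1)**2 = (-41/5 + 1)**2 = (-36/5)**2 = 1296/25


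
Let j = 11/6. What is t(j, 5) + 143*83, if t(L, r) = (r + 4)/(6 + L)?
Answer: 557897/47 ≈ 11870.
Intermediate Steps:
j = 11/6 (j = 11*(1/6) = 11/6 ≈ 1.8333)
t(L, r) = (4 + r)/(6 + L)
t(j, 5) + 143*83 = (4 + 5)/(6 + 11/6) + 143*83 = 9/(47/6) + 11869 = (6/47)*9 + 11869 = 54/47 + 11869 = 557897/47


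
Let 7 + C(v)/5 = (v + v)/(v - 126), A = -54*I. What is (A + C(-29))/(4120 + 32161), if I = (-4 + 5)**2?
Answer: -37/15407 ≈ -0.0024015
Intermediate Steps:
I = 1 (I = 1**2 = 1)
A = -54 (A = -54*1 = -54)
C(v) = -35 + 10*v/(-126 + v) (C(v) = -35 + 5*((v + v)/(v - 126)) = -35 + 5*((2*v)/(-126 + v)) = -35 + 5*(2*v/(-126 + v)) = -35 + 10*v/(-126 + v))
(A + C(-29))/(4120 + 32161) = (-54 + 5*(882 - 5*(-29))/(-126 - 29))/(4120 + 32161) = (-54 + 5*(882 + 145)/(-155))/36281 = (-54 + 5*(-1/155)*1027)*(1/36281) = (-54 - 1027/31)*(1/36281) = -2701/31*1/36281 = -37/15407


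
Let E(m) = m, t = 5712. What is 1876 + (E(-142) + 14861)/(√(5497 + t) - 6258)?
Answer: 73355830478/39151355 - 14719*√11209/39151355 ≈ 1873.6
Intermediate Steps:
1876 + (E(-142) + 14861)/(√(5497 + t) - 6258) = 1876 + (-142 + 14861)/(√(5497 + 5712) - 6258) = 1876 + 14719/(√11209 - 6258) = 1876 + 14719/(-6258 + √11209)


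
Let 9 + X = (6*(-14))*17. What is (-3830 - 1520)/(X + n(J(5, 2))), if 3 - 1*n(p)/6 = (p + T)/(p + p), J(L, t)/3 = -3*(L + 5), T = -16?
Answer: 40125/10669 ≈ 3.7609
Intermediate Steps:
J(L, t) = -45 - 9*L (J(L, t) = 3*(-3*(L + 5)) = 3*(-3*(5 + L)) = 3*(-15 - 3*L) = -45 - 9*L)
n(p) = 18 - 3*(-16 + p)/p (n(p) = 18 - 6*(p - 16)/(p + p) = 18 - 6*(-16 + p)/(2*p) = 18 - 6*(-16 + p)*1/(2*p) = 18 - 3*(-16 + p)/p)
X = -1437 (X = -9 + (6*(-14))*17 = -9 - 84*17 = -9 - 1428 = -1437)
(-3830 - 1520)/(X + n(J(5, 2))) = (-3830 - 1520)/(-1437 + (15 + 48/(-45 - 9*5))) = -5350/(-1437 + (15 + 48/(-45 - 45))) = -5350/(-1437 + (15 + 48/(-90))) = -5350/(-1437 + (15 + 48*(-1/90))) = -5350/(-1437 + (15 - 8/15)) = -5350/(-1437 + 217/15) = -5350/(-21338/15) = -5350*(-15/21338) = 40125/10669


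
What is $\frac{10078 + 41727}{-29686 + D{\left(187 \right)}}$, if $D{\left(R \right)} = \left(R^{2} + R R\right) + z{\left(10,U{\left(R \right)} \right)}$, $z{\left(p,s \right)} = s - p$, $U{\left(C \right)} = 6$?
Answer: $\frac{3985}{3096} \approx 1.2871$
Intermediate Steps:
$D{\left(R \right)} = -4 + 2 R^{2}$ ($D{\left(R \right)} = \left(R^{2} + R R\right) + \left(6 - 10\right) = \left(R^{2} + R^{2}\right) + \left(6 - 10\right) = 2 R^{2} - 4 = -4 + 2 R^{2}$)
$\frac{10078 + 41727}{-29686 + D{\left(187 \right)}} = \frac{10078 + 41727}{-29686 - \left(4 - 2 \cdot 187^{2}\right)} = \frac{51805}{-29686 + \left(-4 + 2 \cdot 34969\right)} = \frac{51805}{-29686 + \left(-4 + 69938\right)} = \frac{51805}{-29686 + 69934} = \frac{51805}{40248} = 51805 \cdot \frac{1}{40248} = \frac{3985}{3096}$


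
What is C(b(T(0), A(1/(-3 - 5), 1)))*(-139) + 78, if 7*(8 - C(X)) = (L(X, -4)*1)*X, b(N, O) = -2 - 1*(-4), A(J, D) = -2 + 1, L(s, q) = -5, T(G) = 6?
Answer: -8628/7 ≈ -1232.6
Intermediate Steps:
A(J, D) = -1
b(N, O) = 2 (b(N, O) = -2 + 4 = 2)
C(X) = 8 + 5*X/7 (C(X) = 8 - (-5*1)*X/7 = 8 - (-5)*X/7 = 8 + 5*X/7)
C(b(T(0), A(1/(-3 - 5), 1)))*(-139) + 78 = (8 + (5/7)*2)*(-139) + 78 = (8 + 10/7)*(-139) + 78 = (66/7)*(-139) + 78 = -9174/7 + 78 = -8628/7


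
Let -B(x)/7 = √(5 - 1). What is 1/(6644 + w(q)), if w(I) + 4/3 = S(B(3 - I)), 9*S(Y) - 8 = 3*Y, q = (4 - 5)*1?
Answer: 9/59750 ≈ 0.00015063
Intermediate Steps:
q = -1 (q = -1*1 = -1)
B(x) = -14 (B(x) = -7*√(5 - 1) = -7*√4 = -7*2 = -14)
S(Y) = 8/9 + Y/3 (S(Y) = 8/9 + (3*Y)/9 = 8/9 + Y/3)
w(I) = -46/9 (w(I) = -4/3 + (8/9 + (⅓)*(-14)) = -4/3 + (8/9 - 14/3) = -4/3 - 34/9 = -46/9)
1/(6644 + w(q)) = 1/(6644 - 46/9) = 1/(59750/9) = 9/59750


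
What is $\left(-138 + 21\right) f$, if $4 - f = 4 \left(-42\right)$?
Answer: $-20124$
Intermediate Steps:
$f = 172$ ($f = 4 - 4 \left(-42\right) = 4 - -168 = 4 + 168 = 172$)
$\left(-138 + 21\right) f = \left(-138 + 21\right) 172 = \left(-117\right) 172 = -20124$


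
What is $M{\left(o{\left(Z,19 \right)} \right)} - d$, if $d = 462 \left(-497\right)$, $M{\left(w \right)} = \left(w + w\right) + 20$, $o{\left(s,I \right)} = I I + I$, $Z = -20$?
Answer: $230394$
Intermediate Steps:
$o{\left(s,I \right)} = I + I^{2}$ ($o{\left(s,I \right)} = I^{2} + I = I + I^{2}$)
$M{\left(w \right)} = 20 + 2 w$ ($M{\left(w \right)} = 2 w + 20 = 20 + 2 w$)
$d = -229614$
$M{\left(o{\left(Z,19 \right)} \right)} - d = \left(20 + 2 \cdot 19 \left(1 + 19\right)\right) - -229614 = \left(20 + 2 \cdot 19 \cdot 20\right) + 229614 = \left(20 + 2 \cdot 380\right) + 229614 = \left(20 + 760\right) + 229614 = 780 + 229614 = 230394$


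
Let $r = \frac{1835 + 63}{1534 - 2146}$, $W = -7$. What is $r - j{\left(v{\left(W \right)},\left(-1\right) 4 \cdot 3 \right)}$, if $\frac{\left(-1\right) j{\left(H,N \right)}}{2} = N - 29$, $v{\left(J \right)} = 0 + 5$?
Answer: $- \frac{26041}{306} \approx -85.101$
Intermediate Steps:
$r = - \frac{949}{306}$ ($r = \frac{1898}{-612} = 1898 \left(- \frac{1}{612}\right) = - \frac{949}{306} \approx -3.1013$)
$v{\left(J \right)} = 5$
$j{\left(H,N \right)} = 58 - 2 N$ ($j{\left(H,N \right)} = - 2 \left(N - 29\right) = - 2 \left(-29 + N\right) = 58 - 2 N$)
$r - j{\left(v{\left(W \right)},\left(-1\right) 4 \cdot 3 \right)} = - \frac{949}{306} - \left(58 - 2 \left(-1\right) 4 \cdot 3\right) = - \frac{949}{306} - \left(58 - 2 \left(\left(-4\right) 3\right)\right) = - \frac{949}{306} - \left(58 - -24\right) = - \frac{949}{306} - \left(58 + 24\right) = - \frac{949}{306} - 82 = - \frac{26041}{306}$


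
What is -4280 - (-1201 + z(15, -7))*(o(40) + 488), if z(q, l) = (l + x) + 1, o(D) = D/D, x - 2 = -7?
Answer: 588388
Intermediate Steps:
x = -5 (x = 2 - 7 = -5)
o(D) = 1
z(q, l) = -4 + l (z(q, l) = (l - 5) + 1 = (-5 + l) + 1 = -4 + l)
-4280 - (-1201 + z(15, -7))*(o(40) + 488) = -4280 - (-1201 + (-4 - 7))*(1 + 488) = -4280 - (-1201 - 11)*489 = -4280 - (-1212)*489 = -4280 - 1*(-592668) = -4280 + 592668 = 588388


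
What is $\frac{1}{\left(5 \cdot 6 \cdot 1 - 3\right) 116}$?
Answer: $\frac{1}{3132} \approx 0.00031928$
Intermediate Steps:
$\frac{1}{\left(5 \cdot 6 \cdot 1 - 3\right) 116} = \frac{1}{\left(30 \cdot 1 - 3\right) 116} = \frac{1}{\left(30 - 3\right) 116} = \frac{1}{27 \cdot 116} = \frac{1}{3132}$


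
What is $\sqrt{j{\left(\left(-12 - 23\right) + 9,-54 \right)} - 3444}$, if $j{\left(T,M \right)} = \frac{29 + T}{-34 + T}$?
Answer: $\frac{i \sqrt{344405}}{10} \approx 58.686 i$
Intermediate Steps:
$j{\left(T,M \right)} = \frac{29 + T}{-34 + T}$
$\sqrt{j{\left(\left(-12 - 23\right) + 9,-54 \right)} - 3444} = \sqrt{\frac{29 + \left(\left(-12 - 23\right) + 9\right)}{-34 + \left(\left(-12 - 23\right) + 9\right)} - 3444} = \sqrt{\frac{29 + \left(-35 + 9\right)}{-34 + \left(-35 + 9\right)} - 3444} = \sqrt{\frac{29 - 26}{-34 - 26} - 3444} = \sqrt{\frac{1}{-60} \cdot 3 - 3444} = \sqrt{\left(- \frac{1}{60}\right) 3 - 3444} = \sqrt{- \frac{1}{20} - 3444} = \sqrt{- \frac{68881}{20}} = \frac{i \sqrt{344405}}{10}$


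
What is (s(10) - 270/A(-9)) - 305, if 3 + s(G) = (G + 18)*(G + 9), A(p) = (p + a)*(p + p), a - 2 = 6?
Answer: 209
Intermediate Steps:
a = 8 (a = 2 + 6 = 8)
A(p) = 2*p*(8 + p) (A(p) = (p + 8)*(p + p) = (8 + p)*(2*p) = 2*p*(8 + p))
s(G) = -3 + (9 + G)*(18 + G) (s(G) = -3 + (G + 18)*(G + 9) = -3 + (18 + G)*(9 + G) = -3 + (9 + G)*(18 + G))
(s(10) - 270/A(-9)) - 305 = ((159 + 10² + 27*10) - 270*(-1/(18*(8 - 9)))) - 305 = ((159 + 100 + 270) - 270/(2*(-9)*(-1))) - 305 = (529 - 270/18) - 305 = (529 - 270*1/18) - 305 = (529 - 15) - 305 = 514 - 305 = 209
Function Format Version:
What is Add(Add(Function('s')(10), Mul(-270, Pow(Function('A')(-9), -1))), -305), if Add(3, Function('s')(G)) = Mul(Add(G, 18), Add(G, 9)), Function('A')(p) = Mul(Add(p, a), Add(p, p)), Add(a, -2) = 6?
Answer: 209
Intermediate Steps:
a = 8 (a = Add(2, 6) = 8)
Function('A')(p) = Mul(2, p, Add(8, p)) (Function('A')(p) = Mul(Add(p, 8), Add(p, p)) = Mul(Add(8, p), Mul(2, p)) = Mul(2, p, Add(8, p)))
Function('s')(G) = Add(-3, Mul(Add(9, G), Add(18, G))) (Function('s')(G) = Add(-3, Mul(Add(G, 18), Add(G, 9))) = Add(-3, Mul(Add(18, G), Add(9, G))) = Add(-3, Mul(Add(9, G), Add(18, G))))
Add(Add(Function('s')(10), Mul(-270, Pow(Function('A')(-9), -1))), -305) = Add(Add(Add(159, Pow(10, 2), Mul(27, 10)), Mul(-270, Pow(Mul(2, -9, Add(8, -9)), -1))), -305) = Add(Add(Add(159, 100, 270), Mul(-270, Pow(Mul(2, -9, -1), -1))), -305) = Add(Add(529, Mul(-270, Pow(18, -1))), -305) = Add(Add(529, Mul(-270, Rational(1, 18))), -305) = Add(Add(529, -15), -305) = Add(514, -305) = 209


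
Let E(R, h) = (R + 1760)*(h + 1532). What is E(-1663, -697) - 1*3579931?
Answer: -3498936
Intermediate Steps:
E(R, h) = (1532 + h)*(1760 + R) (E(R, h) = (1760 + R)*(1532 + h) = (1532 + h)*(1760 + R))
E(-1663, -697) - 1*3579931 = (2696320 + 1532*(-1663) + 1760*(-697) - 1663*(-697)) - 1*3579931 = (2696320 - 2547716 - 1226720 + 1159111) - 3579931 = 80995 - 3579931 = -3498936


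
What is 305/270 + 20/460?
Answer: 1457/1242 ≈ 1.1731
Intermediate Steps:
305/270 + 20/460 = 305*(1/270) + 20*(1/460) = 61/54 + 1/23 = 1457/1242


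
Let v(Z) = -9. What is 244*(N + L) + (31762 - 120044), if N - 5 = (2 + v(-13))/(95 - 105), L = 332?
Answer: -29416/5 ≈ -5883.2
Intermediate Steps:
N = 57/10 (N = 5 + (2 - 9)/(95 - 105) = 5 - 7/(-10) = 5 - 7*(-1/10) = 5 + 7/10 = 57/10 ≈ 5.7000)
244*(N + L) + (31762 - 120044) = 244*(57/10 + 332) + (31762 - 120044) = 244*(3377/10) - 88282 = 411994/5 - 88282 = -29416/5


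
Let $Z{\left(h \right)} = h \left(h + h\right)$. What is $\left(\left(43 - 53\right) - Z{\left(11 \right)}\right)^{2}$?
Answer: $63504$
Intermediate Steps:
$Z{\left(h \right)} = 2 h^{2}$ ($Z{\left(h \right)} = h 2 h = 2 h^{2}$)
$\left(\left(43 - 53\right) - Z{\left(11 \right)}\right)^{2} = \left(\left(43 - 53\right) - 2 \cdot 11^{2}\right)^{2} = \left(-10 - 2 \cdot 121\right)^{2} = \left(-10 - 242\right)^{2} = \left(-252\right)^{2} = 63504$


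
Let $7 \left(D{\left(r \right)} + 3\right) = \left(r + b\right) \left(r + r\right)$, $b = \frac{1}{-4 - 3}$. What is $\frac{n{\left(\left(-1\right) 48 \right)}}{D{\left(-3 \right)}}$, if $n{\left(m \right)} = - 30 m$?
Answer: $-4704$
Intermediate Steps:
$b = - \frac{1}{7}$ ($b = \frac{1}{-7} = - \frac{1}{7} \approx -0.14286$)
$D{\left(r \right)} = -3 + \frac{2 r \left(- \frac{1}{7} + r\right)}{7}$ ($D{\left(r \right)} = -3 + \frac{\left(r - \frac{1}{7}\right) \left(r + r\right)}{7} = -3 + \frac{\left(- \frac{1}{7} + r\right) 2 r}{7} = -3 + \frac{2 r \left(- \frac{1}{7} + r\right)}{7}$)
$\frac{n{\left(\left(-1\right) 48 \right)}}{D{\left(-3 \right)}} = \frac{\left(-30\right) \left(\left(-1\right) 48\right)}{-3 - - \frac{6}{49} + \frac{2 \left(-3\right)^{2}}{7}} = \frac{\left(-30\right) \left(-48\right)}{-3 + \frac{6}{49} + \frac{2}{7} \cdot 9} = \frac{1440}{-3 + \frac{6}{49} + \frac{18}{7}} = \frac{1440}{- \frac{15}{49}} = 1440 \left(- \frac{49}{15}\right) = -4704$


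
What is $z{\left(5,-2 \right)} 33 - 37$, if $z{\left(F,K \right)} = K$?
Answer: $-103$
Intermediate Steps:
$z{\left(5,-2 \right)} 33 - 37 = \left(-2\right) 33 - 37 = -66 - 37 = -103$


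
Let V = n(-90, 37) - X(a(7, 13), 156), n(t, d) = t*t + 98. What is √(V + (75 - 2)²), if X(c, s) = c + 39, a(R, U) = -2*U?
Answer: √13514 ≈ 116.25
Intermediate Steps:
X(c, s) = 39 + c
n(t, d) = 98 + t² (n(t, d) = t² + 98 = 98 + t²)
V = 8185 (V = (98 + (-90)²) - (39 - 2*13) = (98 + 8100) - (39 - 26) = 8198 - 1*13 = 8198 - 13 = 8185)
√(V + (75 - 2)²) = √(8185 + (75 - 2)²) = √(8185 + 73²) = √(8185 + 5329) = √13514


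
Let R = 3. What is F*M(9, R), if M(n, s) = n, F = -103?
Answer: -927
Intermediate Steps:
F*M(9, R) = -103*9 = -927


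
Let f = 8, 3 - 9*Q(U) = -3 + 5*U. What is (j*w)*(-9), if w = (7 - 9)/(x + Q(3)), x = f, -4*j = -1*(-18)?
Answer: -81/7 ≈ -11.571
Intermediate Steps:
Q(U) = ⅔ - 5*U/9 (Q(U) = ⅓ - (-3 + 5*U)/9 = ⅓ + (⅓ - 5*U/9) = ⅔ - 5*U/9)
j = -9/2 (j = -(-1)*(-18)/4 = -¼*18 = -9/2 ≈ -4.5000)
x = 8
w = -2/7 (w = (7 - 9)/(8 + (⅔ - 5/9*3)) = -2/(8 + (⅔ - 5/3)) = -2/(8 - 1) = -2/7 ≈ -0.28571)
(j*w)*(-9) = -9/2*(-2/7)*(-9) = (9/7)*(-9) = -81/7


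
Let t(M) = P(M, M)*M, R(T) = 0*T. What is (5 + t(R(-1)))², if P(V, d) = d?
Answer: 25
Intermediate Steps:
R(T) = 0
t(M) = M² (t(M) = M*M = M²)
(5 + t(R(-1)))² = (5 + 0²)² = (5 + 0)² = 5² = 25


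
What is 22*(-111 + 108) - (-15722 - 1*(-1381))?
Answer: 14275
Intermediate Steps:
22*(-111 + 108) - (-15722 - 1*(-1381)) = 22*(-3) - (-15722 + 1381) = -66 - 1*(-14341) = -66 + 14341 = 14275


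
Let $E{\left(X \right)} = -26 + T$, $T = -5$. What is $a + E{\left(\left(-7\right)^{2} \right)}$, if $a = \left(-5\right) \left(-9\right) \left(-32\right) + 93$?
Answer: $-1378$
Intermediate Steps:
$E{\left(X \right)} = -31$ ($E{\left(X \right)} = -26 - 5 = -31$)
$a = -1347$ ($a = 45 \left(-32\right) + 93 = -1440 + 93 = -1347$)
$a + E{\left(\left(-7\right)^{2} \right)} = -1347 - 31 = -1378$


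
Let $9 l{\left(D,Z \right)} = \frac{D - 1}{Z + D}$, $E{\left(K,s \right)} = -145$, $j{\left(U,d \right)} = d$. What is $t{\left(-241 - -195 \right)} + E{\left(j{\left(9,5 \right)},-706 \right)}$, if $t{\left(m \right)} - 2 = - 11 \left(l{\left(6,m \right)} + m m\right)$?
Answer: $- \frac{1686157}{72} \approx -23419.0$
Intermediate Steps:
$l{\left(D,Z \right)} = \frac{-1 + D}{9 \left(D + Z\right)}$ ($l{\left(D,Z \right)} = \frac{\left(D - 1\right) \frac{1}{Z + D}}{9} = \frac{\left(-1 + D\right) \frac{1}{D + Z}}{9} = \frac{\frac{1}{D + Z} \left(-1 + D\right)}{9} = \frac{-1 + D}{9 \left(D + Z\right)}$)
$t{\left(m \right)} = 2 - 11 m^{2} - \frac{55}{9 \left(6 + m\right)}$ ($t{\left(m \right)} = 2 - 11 \left(\frac{-1 + 6}{9 \left(6 + m\right)} + m m\right) = 2 - 11 \left(\frac{1}{9} \frac{1}{6 + m} 5 + m^{2}\right) = 2 - 11 \left(\frac{5}{9 \left(6 + m\right)} + m^{2}\right) = 2 - 11 \left(m^{2} + \frac{5}{9 \left(6 + m\right)}\right) = 2 - \left(11 m^{2} + \frac{55}{9 \left(6 + m\right)}\right) = 2 - 11 m^{2} - \frac{55}{9 \left(6 + m\right)}$)
$t{\left(-241 - -195 \right)} + E{\left(j{\left(9,5 \right)},-706 \right)} = \frac{- \frac{55}{9} + \left(2 - 11 \left(-241 - -195\right)^{2}\right) \left(6 - 46\right)}{6 - 46} - 145 = \frac{- \frac{55}{9} + \left(2 - 11 \left(-241 + 195\right)^{2}\right) \left(6 + \left(-241 + 195\right)\right)}{6 + \left(-241 + 195\right)} - 145 = \frac{- \frac{55}{9} + \left(2 - 11 \left(-46\right)^{2}\right) \left(6 - 46\right)}{6 - 46} - 145 = \frac{- \frac{55}{9} + \left(2 - 23276\right) \left(-40\right)}{-40} - 145 = - \frac{- \frac{55}{9} + \left(2 - 23276\right) \left(-40\right)}{40} - 145 = - \frac{- \frac{55}{9} - -930960}{40} - 145 = - \frac{- \frac{55}{9} + 930960}{40} - 145 = \left(- \frac{1}{40}\right) \frac{8378585}{9} - 145 = - \frac{1675717}{72} - 145 = - \frac{1686157}{72}$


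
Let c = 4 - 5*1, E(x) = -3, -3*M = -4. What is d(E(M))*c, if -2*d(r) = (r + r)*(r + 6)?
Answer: -9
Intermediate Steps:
M = 4/3 (M = -⅓*(-4) = 4/3 ≈ 1.3333)
c = -1 (c = 4 - 5 = -1)
d(r) = -r*(6 + r) (d(r) = -(r + r)*(r + 6)/2 = -2*r*(6 + r)/2 = -r*(6 + r))
d(E(M))*c = -1*(-3)*(6 - 3)*(-1) = -1*(-3)*3*(-1) = 9*(-1) = -9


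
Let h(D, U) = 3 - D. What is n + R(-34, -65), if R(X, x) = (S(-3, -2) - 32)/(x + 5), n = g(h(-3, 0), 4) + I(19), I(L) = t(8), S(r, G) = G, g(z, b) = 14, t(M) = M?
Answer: 677/30 ≈ 22.567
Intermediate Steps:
I(L) = 8
n = 22 (n = 14 + 8 = 22)
R(X, x) = -34/(5 + x) (R(X, x) = (-2 - 32)/(x + 5) = -34/(5 + x))
n + R(-34, -65) = 22 - 34/(5 - 65) = 22 - 34/(-60) = 22 - 34*(-1/60) = 22 + 17/30 = 677/30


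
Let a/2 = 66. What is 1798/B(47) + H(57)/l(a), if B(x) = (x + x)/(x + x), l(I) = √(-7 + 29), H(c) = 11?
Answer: 1798 + √22/2 ≈ 1800.3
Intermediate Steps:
a = 132 (a = 2*66 = 132)
l(I) = √22
B(x) = 1 (B(x) = (2*x)/((2*x)) = (2*x)*(1/(2*x)) = 1)
1798/B(47) + H(57)/l(a) = 1798/1 + 11/(√22) = 1798*1 + 11*(√22/22) = 1798 + √22/2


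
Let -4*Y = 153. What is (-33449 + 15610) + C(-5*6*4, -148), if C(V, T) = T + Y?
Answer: -72101/4 ≈ -18025.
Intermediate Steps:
Y = -153/4 (Y = -¼*153 = -153/4 ≈ -38.250)
C(V, T) = -153/4 + T (C(V, T) = T - 153/4 = -153/4 + T)
(-33449 + 15610) + C(-5*6*4, -148) = (-33449 + 15610) + (-153/4 - 148) = -17839 - 745/4 = -72101/4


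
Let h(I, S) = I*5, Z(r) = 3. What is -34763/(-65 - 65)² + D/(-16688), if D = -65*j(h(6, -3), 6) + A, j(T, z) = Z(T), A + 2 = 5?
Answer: -36055009/17626700 ≈ -2.0455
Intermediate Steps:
A = 3 (A = -2 + 5 = 3)
h(I, S) = 5*I
j(T, z) = 3
D = -192 (D = -65*3 + 3 = -195 + 3 = -192)
-34763/(-65 - 65)² + D/(-16688) = -34763/(-65 - 65)² - 192/(-16688) = -34763/((-130)²) - 192*(-1/16688) = -34763/16900 + 12/1043 = -36055009/17626700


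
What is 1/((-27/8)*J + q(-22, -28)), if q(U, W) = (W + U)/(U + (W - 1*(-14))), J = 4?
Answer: -9/109 ≈ -0.082569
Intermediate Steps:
q(U, W) = (U + W)/(14 + U + W) (q(U, W) = (U + W)/(U + (W + 14)) = (U + W)/(U + (14 + W)) = (U + W)/(14 + U + W))
1/((-27/8)*J + q(-22, -28)) = 1/(-27/8*4 + (-22 - 28)/(14 - 22 - 28)) = 1/(-27/8*4 - 50/(-36)) = 1/(-3*9/8*4 - 1/36*(-50)) = 1/(-27/8*4 + 25/18) = 1/(-27/2 + 25/18) = 1/(-109/9) = -9/109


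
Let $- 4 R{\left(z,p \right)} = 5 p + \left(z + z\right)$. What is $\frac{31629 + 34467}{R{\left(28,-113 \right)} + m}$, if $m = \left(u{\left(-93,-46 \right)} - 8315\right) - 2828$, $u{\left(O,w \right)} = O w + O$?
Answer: $- \frac{264384}{27323} \approx -9.6762$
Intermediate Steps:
$u{\left(O,w \right)} = O + O w$
$R{\left(z,p \right)} = - \frac{5 p}{4} - \frac{z}{2}$ ($R{\left(z,p \right)} = - \frac{5 p + \left(z + z\right)}{4} = - \frac{5 p + 2 z}{4} = - \frac{2 z + 5 p}{4} = - \frac{5 p}{4} - \frac{z}{2}$)
$m = -6958$ ($m = \left(- 93 \left(1 - 46\right) - 8315\right) - 2828 = \left(\left(-93\right) \left(-45\right) - 8315\right) - 2828 = \left(4185 - 8315\right) - 2828 = -4130 - 2828 = -6958$)
$\frac{31629 + 34467}{R{\left(28,-113 \right)} + m} = \frac{31629 + 34467}{\left(\left(- \frac{5}{4}\right) \left(-113\right) - 14\right) - 6958} = \frac{66096}{\left(\frac{565}{4} - 14\right) - 6958} = \frac{66096}{\frac{509}{4} - 6958} = \frac{66096}{- \frac{27323}{4}} = 66096 \left(- \frac{4}{27323}\right) = - \frac{264384}{27323}$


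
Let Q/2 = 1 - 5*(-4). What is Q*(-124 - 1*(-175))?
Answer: 2142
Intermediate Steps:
Q = 42 (Q = 2*(1 - 5*(-4)) = 2*(1 + 20) = 2*21 = 42)
Q*(-124 - 1*(-175)) = 42*(-124 - 1*(-175)) = 42*(-124 + 175) = 42*51 = 2142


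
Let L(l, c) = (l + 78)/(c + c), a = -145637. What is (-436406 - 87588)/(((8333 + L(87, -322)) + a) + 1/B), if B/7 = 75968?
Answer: 6408890966912/1679347487449 ≈ 3.8163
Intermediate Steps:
B = 531776 (B = 7*75968 = 531776)
L(l, c) = (78 + l)/(2*c) (L(l, c) = (78 + l)/((2*c)) = (78 + l)*(1/(2*c)) = (78 + l)/(2*c))
(-436406 - 87588)/(((8333 + L(87, -322)) + a) + 1/B) = (-436406 - 87588)/(((8333 + (½)*(78 + 87)/(-322)) - 145637) + 1/531776) = -523994/(((8333 + (½)*(-1/322)*165) - 145637) + 1/531776) = -523994/(((8333 - 165/644) - 145637) + 1/531776) = -523994/((5366287/644 - 145637) + 1/531776) = -523994/(-88423941/644 + 1/531776) = -523994/(-1679347487449/12230848) = -523994*(-12230848/1679347487449) = 6408890966912/1679347487449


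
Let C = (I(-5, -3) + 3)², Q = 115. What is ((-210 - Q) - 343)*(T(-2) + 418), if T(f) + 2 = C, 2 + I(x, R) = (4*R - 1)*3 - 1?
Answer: -1293916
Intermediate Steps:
I(x, R) = -6 + 12*R (I(x, R) = -2 + ((4*R - 1)*3 - 1) = -2 + ((-1 + 4*R)*3 - 1) = -2 + ((-3 + 12*R) - 1) = -2 + (-4 + 12*R) = -6 + 12*R)
C = 1521 (C = ((-6 + 12*(-3)) + 3)² = ((-6 - 36) + 3)² = (-42 + 3)² = (-39)² = 1521)
T(f) = 1519 (T(f) = -2 + 1521 = 1519)
((-210 - Q) - 343)*(T(-2) + 418) = ((-210 - 1*115) - 343)*(1519 + 418) = ((-210 - 115) - 343)*1937 = (-325 - 343)*1937 = -668*1937 = -1293916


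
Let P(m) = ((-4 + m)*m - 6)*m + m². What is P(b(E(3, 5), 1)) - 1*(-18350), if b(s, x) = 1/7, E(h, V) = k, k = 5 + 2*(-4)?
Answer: 6293736/343 ≈ 18349.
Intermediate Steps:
k = -3 (k = 5 - 8 = -3)
E(h, V) = -3
b(s, x) = ⅐ (b(s, x) = 1*(⅐) = ⅐)
P(m) = m² + m*(-6 + m*(-4 + m)) (P(m) = (m*(-4 + m) - 6)*m + m² = (-6 + m*(-4 + m))*m + m² = m*(-6 + m*(-4 + m)) + m² = m² + m*(-6 + m*(-4 + m)))
P(b(E(3, 5), 1)) - 1*(-18350) = (-6 + (⅐)² - 3*⅐)/7 - 1*(-18350) = (-6 + 1/49 - 3/7)/7 + 18350 = (⅐)*(-314/49) + 18350 = -314/343 + 18350 = 6293736/343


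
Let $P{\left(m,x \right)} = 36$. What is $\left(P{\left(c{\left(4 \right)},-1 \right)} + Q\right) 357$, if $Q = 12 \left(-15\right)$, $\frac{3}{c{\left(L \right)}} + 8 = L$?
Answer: $-51408$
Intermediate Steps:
$c{\left(L \right)} = \frac{3}{-8 + L}$
$Q = -180$
$\left(P{\left(c{\left(4 \right)},-1 \right)} + Q\right) 357 = \left(36 - 180\right) 357 = \left(-144\right) 357 = -51408$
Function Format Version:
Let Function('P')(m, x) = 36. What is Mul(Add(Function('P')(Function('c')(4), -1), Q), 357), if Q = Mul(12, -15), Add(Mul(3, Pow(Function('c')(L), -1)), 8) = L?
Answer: -51408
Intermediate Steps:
Function('c')(L) = Mul(3, Pow(Add(-8, L), -1))
Q = -180
Mul(Add(Function('P')(Function('c')(4), -1), Q), 357) = Mul(Add(36, -180), 357) = Mul(-144, 357) = -51408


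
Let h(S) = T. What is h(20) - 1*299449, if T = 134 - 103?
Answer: -299418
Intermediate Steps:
T = 31
h(S) = 31
h(20) - 1*299449 = 31 - 1*299449 = 31 - 299449 = -299418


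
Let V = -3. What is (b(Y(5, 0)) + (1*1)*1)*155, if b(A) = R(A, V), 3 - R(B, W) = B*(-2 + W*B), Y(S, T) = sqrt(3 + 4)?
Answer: 3875 + 310*sqrt(7) ≈ 4695.2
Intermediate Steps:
Y(S, T) = sqrt(7)
R(B, W) = 3 - B*(-2 + B*W) (R(B, W) = 3 - B*(-2 + W*B) = 3 - B*(-2 + B*W))
b(A) = 3 + 2*A + 3*A**2 (b(A) = 3 + 2*A - 1*(-3)*A**2 = 3 + 2*A + 3*A**2)
(b(Y(5, 0)) + (1*1)*1)*155 = ((3 + 2*sqrt(7) + 3*(sqrt(7))**2) + (1*1)*1)*155 = ((3 + 2*sqrt(7) + 3*7) + 1*1)*155 = ((3 + 2*sqrt(7) + 21) + 1)*155 = ((24 + 2*sqrt(7)) + 1)*155 = (25 + 2*sqrt(7))*155 = 3875 + 310*sqrt(7)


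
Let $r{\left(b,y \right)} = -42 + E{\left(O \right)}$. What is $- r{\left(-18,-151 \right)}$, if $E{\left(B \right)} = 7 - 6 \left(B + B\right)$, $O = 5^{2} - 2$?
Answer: $311$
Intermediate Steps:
$O = 23$ ($O = 25 - 2 = 23$)
$E{\left(B \right)} = 7 - 12 B$ ($E{\left(B \right)} = 7 - 6 \cdot 2 B = 7 - 12 B$)
$r{\left(b,y \right)} = -311$ ($r{\left(b,y \right)} = -42 + \left(7 - 276\right) = -42 - 269 = -311$)
$- r{\left(-18,-151 \right)} = \left(-1\right) \left(-311\right) = 311$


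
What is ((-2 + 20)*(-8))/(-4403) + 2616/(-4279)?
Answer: -10902072/18840437 ≈ -0.57865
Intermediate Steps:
((-2 + 20)*(-8))/(-4403) + 2616/(-4279) = (18*(-8))*(-1/4403) + 2616*(-1/4279) = -144*(-1/4403) - 2616/4279 = 144/4403 - 2616/4279 = -10902072/18840437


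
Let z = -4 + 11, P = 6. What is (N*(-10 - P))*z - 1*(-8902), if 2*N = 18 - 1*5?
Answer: 8174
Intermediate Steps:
z = 7
N = 13/2 (N = (18 - 1*5)/2 = (18 - 5)/2 = (1/2)*13 = 13/2 ≈ 6.5000)
(N*(-10 - P))*z - 1*(-8902) = (13*(-10 - 1*6)/2)*7 - 1*(-8902) = (13*(-10 - 6)/2)*7 + 8902 = ((13/2)*(-16))*7 + 8902 = -104*7 + 8902 = -728 + 8902 = 8174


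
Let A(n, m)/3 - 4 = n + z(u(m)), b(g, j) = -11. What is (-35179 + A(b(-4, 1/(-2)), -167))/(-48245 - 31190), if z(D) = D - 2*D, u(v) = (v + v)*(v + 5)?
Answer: 197524/79435 ≈ 2.4866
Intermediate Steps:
u(v) = 2*v*(5 + v) (u(v) = (2*v)*(5 + v) = 2*v*(5 + v))
z(D) = -D
A(n, m) = 12 + 3*n - 6*m*(5 + m) (A(n, m) = 12 + 3*(n - 2*m*(5 + m)) = 12 + (3*n - 6*m*(5 + m)) = 12 + 3*n - 6*m*(5 + m))
(-35179 + A(b(-4, 1/(-2)), -167))/(-48245 - 31190) = (-35179 + (12 + 3*(-11) - 6*(-167)*(5 - 167)))/(-48245 - 31190) = (-35179 + (12 - 33 - 6*(-167)*(-162)))/(-79435) = (-35179 + (12 - 33 - 162324))*(-1/79435) = (-35179 - 162345)*(-1/79435) = -197524*(-1/79435) = 197524/79435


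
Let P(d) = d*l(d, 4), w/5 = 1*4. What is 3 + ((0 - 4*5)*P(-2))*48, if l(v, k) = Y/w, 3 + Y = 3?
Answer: 3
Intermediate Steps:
Y = 0 (Y = -3 + 3 = 0)
w = 20 (w = 5*(1*4) = 5*4 = 20)
l(v, k) = 0 (l(v, k) = 0/20 = 0*(1/20) = 0)
P(d) = 0 (P(d) = d*0 = 0)
3 + ((0 - 4*5)*P(-2))*48 = 3 + ((0 - 4*5)*0)*48 = 3 + ((0 - 20)*0)*48 = 3 - 20*0*48 = 3 + 0*48 = 3 + 0 = 3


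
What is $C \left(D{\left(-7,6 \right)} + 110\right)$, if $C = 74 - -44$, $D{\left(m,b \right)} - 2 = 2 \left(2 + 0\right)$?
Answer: $13688$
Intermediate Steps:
$D{\left(m,b \right)} = 6$ ($D{\left(m,b \right)} = 2 + 2 \left(2 + 0\right) = 2 + 2 \cdot 2 = 2 + 4 = 6$)
$C = 118$ ($C = 74 + 44 = 118$)
$C \left(D{\left(-7,6 \right)} + 110\right) = 118 \left(6 + 110\right) = 118 \cdot 116 = 13688$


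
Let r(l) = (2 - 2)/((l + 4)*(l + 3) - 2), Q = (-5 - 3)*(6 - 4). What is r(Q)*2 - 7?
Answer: -7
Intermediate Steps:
Q = -16 (Q = -8*2 = -16)
r(l) = 0 (r(l) = 0/((4 + l)*(3 + l) - 2) = 0/((3 + l)*(4 + l) - 2) = 0/(-2 + (3 + l)*(4 + l)) = 0)
r(Q)*2 - 7 = 0*2 - 7 = 0 - 7 = -7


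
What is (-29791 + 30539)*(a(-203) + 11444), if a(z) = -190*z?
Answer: 37410472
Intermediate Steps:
(-29791 + 30539)*(a(-203) + 11444) = (-29791 + 30539)*(-190*(-203) + 11444) = 748*(38570 + 11444) = 748*50014 = 37410472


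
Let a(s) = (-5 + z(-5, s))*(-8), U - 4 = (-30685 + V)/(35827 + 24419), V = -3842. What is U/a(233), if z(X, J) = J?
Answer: -68819/36629568 ≈ -0.0018788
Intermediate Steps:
U = 68819/20082 (U = 4 + (-30685 - 3842)/(35827 + 24419) = 4 - 34527/60246 = 4 - 34527*1/60246 = 4 - 11509/20082 = 68819/20082 ≈ 3.4269)
a(s) = 40 - 8*s (a(s) = (-5 + s)*(-8) = 40 - 8*s)
U/a(233) = 68819/(20082*(40 - 8*233)) = 68819/(20082*(40 - 1864)) = (68819/20082)/(-1824) = (68819/20082)*(-1/1824) = -68819/36629568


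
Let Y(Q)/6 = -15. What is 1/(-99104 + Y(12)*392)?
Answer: -1/134384 ≈ -7.4414e-6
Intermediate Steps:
Y(Q) = -90 (Y(Q) = 6*(-15) = -90)
1/(-99104 + Y(12)*392) = 1/(-99104 - 90*392) = 1/(-99104 - 35280) = 1/(-134384) = -1/134384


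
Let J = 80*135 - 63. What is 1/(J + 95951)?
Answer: 1/106688 ≈ 9.3731e-6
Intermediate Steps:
J = 10737 (J = 10800 - 63 = 10737)
1/(J + 95951) = 1/(10737 + 95951) = 1/106688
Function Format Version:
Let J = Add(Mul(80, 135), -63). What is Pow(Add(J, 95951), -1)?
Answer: Rational(1, 106688) ≈ 9.3731e-6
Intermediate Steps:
J = 10737 (J = Add(10800, -63) = 10737)
Pow(Add(J, 95951), -1) = Pow(Add(10737, 95951), -1) = Pow(106688, -1) = Rational(1, 106688)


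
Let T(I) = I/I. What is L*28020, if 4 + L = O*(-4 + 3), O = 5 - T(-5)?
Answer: -224160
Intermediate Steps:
T(I) = 1
O = 4 (O = 5 - 1*1 = 5 - 1 = 4)
L = -8 (L = -4 + 4*(-4 + 3) = -4 + 4*(-1) = -4 - 4 = -8)
L*28020 = -8*28020 = -224160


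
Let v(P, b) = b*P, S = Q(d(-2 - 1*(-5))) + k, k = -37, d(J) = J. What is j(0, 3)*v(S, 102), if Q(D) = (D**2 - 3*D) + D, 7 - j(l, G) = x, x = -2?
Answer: -31212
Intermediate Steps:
j(l, G) = 9 (j(l, G) = 7 - 1*(-2) = 7 + 2 = 9)
Q(D) = D**2 - 2*D
S = -34 (S = (-2 - 1*(-5))*(-2 + (-2 - 1*(-5))) - 37 = (-2 + 5)*(-2 + (-2 + 5)) - 37 = 3*(-2 + 3) - 37 = 3*1 - 37 = 3 - 37 = -34)
v(P, b) = P*b
j(0, 3)*v(S, 102) = 9*(-34*102) = 9*(-3468) = -31212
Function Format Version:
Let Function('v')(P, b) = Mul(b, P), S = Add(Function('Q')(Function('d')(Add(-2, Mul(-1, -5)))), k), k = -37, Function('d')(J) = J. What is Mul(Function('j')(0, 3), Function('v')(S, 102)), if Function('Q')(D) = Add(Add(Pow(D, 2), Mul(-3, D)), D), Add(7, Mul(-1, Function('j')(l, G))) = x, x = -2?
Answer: -31212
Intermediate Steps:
Function('j')(l, G) = 9 (Function('j')(l, G) = Add(7, Mul(-1, -2)) = Add(7, 2) = 9)
Function('Q')(D) = Add(Pow(D, 2), Mul(-2, D))
S = -34 (S = Add(Mul(Add(-2, Mul(-1, -5)), Add(-2, Add(-2, Mul(-1, -5)))), -37) = Add(Mul(Add(-2, 5), Add(-2, Add(-2, 5))), -37) = Add(Mul(3, Add(-2, 3)), -37) = Add(Mul(3, 1), -37) = Add(3, -37) = -34)
Function('v')(P, b) = Mul(P, b)
Mul(Function('j')(0, 3), Function('v')(S, 102)) = Mul(9, Mul(-34, 102)) = Mul(9, -3468) = -31212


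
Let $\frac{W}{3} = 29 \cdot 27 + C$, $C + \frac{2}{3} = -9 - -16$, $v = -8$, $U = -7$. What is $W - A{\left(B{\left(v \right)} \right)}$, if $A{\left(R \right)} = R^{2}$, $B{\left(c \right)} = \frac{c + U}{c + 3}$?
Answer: $2359$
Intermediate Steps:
$C = \frac{19}{3}$ ($C = - \frac{2}{3} - -7 = - \frac{2}{3} + \left(-9 + 16\right) = - \frac{2}{3} + 7 = \frac{19}{3} \approx 6.3333$)
$B{\left(c \right)} = \frac{-7 + c}{3 + c}$ ($B{\left(c \right)} = \frac{c - 7}{c + 3} = \frac{-7 + c}{3 + c}$)
$W = 2368$ ($W = 3 \left(29 \cdot 27 + \frac{19}{3}\right) = 3 \left(783 + \frac{19}{3}\right) = 3 \cdot \frac{2368}{3} = 2368$)
$W - A{\left(B{\left(v \right)} \right)} = 2368 - \left(\frac{-7 - 8}{3 - 8}\right)^{2} = 2368 - \left(\frac{1}{-5} \left(-15\right)\right)^{2} = 2368 - \left(\left(- \frac{1}{5}\right) \left(-15\right)\right)^{2} = 2368 - 3^{2} = 2368 - 9 = 2359$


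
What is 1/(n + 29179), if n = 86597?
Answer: 1/115776 ≈ 8.6374e-6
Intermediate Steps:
1/(n + 29179) = 1/(86597 + 29179) = 1/115776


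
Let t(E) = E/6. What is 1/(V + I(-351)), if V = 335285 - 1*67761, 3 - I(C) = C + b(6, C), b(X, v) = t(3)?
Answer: 2/535755 ≈ 3.7331e-6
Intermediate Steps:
t(E) = E/6 (t(E) = E*(⅙) = E/6)
b(X, v) = ½ (b(X, v) = (⅙)*3 = ½)
I(C) = 5/2 - C (I(C) = 3 - (C + ½) = 3 - (½ + C) = 3 + (-½ - C) = 5/2 - C)
V = 267524 (V = 335285 - 67761 = 267524)
1/(V + I(-351)) = 1/(267524 + (5/2 - 1*(-351))) = 1/(267524 + (5/2 + 351)) = 1/(267524 + 707/2) = 1/(535755/2) = 2/535755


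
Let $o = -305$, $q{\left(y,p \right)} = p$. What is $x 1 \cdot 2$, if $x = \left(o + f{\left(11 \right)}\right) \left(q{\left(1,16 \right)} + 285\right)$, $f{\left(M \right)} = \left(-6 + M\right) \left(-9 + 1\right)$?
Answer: $-207690$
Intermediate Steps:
$f{\left(M \right)} = 48 - 8 M$ ($f{\left(M \right)} = \left(-6 + M\right) \left(-8\right) = 48 - 8 M$)
$x = -103845$ ($x = \left(-305 + \left(48 - 88\right)\right) \left(16 + 285\right) = \left(-305 + \left(48 - 88\right)\right) 301 = \left(-305 - 40\right) 301 = \left(-345\right) 301 = -103845$)
$x 1 \cdot 2 = - 103845 \cdot 1 \cdot 2 = \left(-103845\right) 2 = -207690$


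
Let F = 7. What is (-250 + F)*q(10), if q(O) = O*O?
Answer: -24300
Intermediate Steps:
q(O) = O²
(-250 + F)*q(10) = (-250 + 7)*10² = -243*100 = -24300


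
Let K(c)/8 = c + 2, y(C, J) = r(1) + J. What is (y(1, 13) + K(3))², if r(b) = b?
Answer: 2916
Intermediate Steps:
y(C, J) = 1 + J
K(c) = 16 + 8*c (K(c) = 8*(c + 2) = 8*(2 + c) = 16 + 8*c)
(y(1, 13) + K(3))² = ((1 + 13) + (16 + 8*3))² = (14 + (16 + 24))² = (14 + 40)² = 54² = 2916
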